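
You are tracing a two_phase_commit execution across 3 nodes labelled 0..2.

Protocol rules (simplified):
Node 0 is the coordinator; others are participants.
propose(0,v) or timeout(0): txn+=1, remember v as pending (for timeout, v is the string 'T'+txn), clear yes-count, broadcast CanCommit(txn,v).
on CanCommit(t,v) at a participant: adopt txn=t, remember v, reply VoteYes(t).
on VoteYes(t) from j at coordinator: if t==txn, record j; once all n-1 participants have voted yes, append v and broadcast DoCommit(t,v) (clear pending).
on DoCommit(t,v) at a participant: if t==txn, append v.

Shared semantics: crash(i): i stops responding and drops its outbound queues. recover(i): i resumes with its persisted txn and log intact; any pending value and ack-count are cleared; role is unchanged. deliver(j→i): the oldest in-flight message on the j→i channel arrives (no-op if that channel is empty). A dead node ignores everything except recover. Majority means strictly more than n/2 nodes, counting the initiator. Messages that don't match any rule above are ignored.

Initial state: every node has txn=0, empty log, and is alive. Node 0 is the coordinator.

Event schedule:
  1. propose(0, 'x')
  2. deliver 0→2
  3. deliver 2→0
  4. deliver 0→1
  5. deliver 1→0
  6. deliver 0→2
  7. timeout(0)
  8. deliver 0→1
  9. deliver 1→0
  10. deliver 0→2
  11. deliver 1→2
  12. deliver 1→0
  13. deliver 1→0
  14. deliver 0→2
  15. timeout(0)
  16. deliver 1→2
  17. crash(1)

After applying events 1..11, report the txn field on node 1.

1

[1] propose(0,'x') → N0(coor t1 [-])
[2] deliver 0→2 → N2(part t1 [-])
[3] deliver 2→0 → ∅
[4] deliver 0→1 → N1(part t1 [-])
[5] deliver 1→0 → N0(coor t1 [x])
[6] deliver 0→2 → N2(part t1 [x])
[7] timeout(0) → N0(coor t2 [x])
[8] deliver 0→1 → N1(part t1 [x])
[9] deliver 1→0 → ∅
[10] deliver 0→2 → N2(part t2 [x])
[11] deliver 1→2 → ∅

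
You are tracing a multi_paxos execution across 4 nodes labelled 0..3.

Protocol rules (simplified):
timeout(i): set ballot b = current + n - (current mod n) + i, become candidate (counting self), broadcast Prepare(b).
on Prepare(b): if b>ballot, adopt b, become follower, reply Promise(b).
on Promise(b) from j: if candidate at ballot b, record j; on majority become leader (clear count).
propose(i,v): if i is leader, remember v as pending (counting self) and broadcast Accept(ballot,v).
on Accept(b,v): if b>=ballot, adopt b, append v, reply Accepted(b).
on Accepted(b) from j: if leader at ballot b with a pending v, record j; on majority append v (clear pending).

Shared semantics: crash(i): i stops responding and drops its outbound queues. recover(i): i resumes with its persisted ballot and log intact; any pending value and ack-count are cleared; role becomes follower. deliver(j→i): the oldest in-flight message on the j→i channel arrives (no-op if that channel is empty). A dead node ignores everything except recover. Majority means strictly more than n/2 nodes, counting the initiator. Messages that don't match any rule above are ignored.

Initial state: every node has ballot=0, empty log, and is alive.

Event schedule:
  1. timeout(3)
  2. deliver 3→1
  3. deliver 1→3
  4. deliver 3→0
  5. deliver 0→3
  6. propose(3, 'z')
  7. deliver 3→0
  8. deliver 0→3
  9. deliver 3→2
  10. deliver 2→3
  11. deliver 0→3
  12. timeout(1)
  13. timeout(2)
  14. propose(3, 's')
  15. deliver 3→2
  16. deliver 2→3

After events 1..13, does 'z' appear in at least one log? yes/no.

yes

[1] timeout(3) → N3(cand b7 [-])
[2] deliver 3→1 → N1(foll b7 [-])
[3] deliver 1→3 → ∅
[4] deliver 3→0 → N0(foll b7 [-])
[5] deliver 0→3 → N3(lead b7 [-])
[6] propose(3,'z') → ∅
[7] deliver 3→0 → N0(foll b7 [z])
[8] deliver 0→3 → ∅
[9] deliver 3→2 → N2(foll b7 [-])
[10] deliver 2→3 → ∅
[11] deliver 0→3 → ∅
[12] timeout(1) → N1(cand b9 [-])
[13] timeout(2) → N2(cand b10 [-])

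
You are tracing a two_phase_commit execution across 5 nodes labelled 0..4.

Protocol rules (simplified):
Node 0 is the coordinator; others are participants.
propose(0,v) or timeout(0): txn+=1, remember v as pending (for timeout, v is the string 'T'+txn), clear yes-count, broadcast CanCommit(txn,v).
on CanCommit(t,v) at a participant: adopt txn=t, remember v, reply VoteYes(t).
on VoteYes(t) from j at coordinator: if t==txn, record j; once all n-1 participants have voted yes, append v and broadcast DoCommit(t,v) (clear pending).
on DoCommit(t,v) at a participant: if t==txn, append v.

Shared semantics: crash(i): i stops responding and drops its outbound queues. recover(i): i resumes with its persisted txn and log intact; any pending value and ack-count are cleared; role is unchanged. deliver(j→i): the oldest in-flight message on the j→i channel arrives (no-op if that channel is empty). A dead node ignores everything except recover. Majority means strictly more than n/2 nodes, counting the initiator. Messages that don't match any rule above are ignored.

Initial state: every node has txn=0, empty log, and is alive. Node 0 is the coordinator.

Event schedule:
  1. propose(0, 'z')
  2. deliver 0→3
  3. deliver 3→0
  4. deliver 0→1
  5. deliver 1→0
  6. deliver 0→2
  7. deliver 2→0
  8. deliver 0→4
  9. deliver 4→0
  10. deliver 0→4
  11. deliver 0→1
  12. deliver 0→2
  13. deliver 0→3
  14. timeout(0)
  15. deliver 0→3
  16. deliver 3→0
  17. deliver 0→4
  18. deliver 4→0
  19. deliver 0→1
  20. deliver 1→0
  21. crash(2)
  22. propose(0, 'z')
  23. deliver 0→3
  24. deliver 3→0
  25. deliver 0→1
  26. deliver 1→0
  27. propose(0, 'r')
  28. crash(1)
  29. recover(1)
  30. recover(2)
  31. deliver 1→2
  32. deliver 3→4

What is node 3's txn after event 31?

3

after 1 — propose(0,'z'): n0:coor/t1/[-]
after 2 — deliver 0→3: n3:part/t1/[-]
after 3 — deliver 3→0: ·
after 4 — deliver 0→1: n1:part/t1/[-]
after 5 — deliver 1→0: ·
after 6 — deliver 0→2: n2:part/t1/[-]
after 7 — deliver 2→0: ·
after 8 — deliver 0→4: n4:part/t1/[-]
after 9 — deliver 4→0: n0:coor/t1/[z]
after 10 — deliver 0→4: n4:part/t1/[z]
after 11 — deliver 0→1: n1:part/t1/[z]
after 12 — deliver 0→2: n2:part/t1/[z]
after 13 — deliver 0→3: n3:part/t1/[z]
after 14 — timeout(0): n0:coor/t2/[z]
after 15 — deliver 0→3: n3:part/t2/[z]
after 16 — deliver 3→0: ·
after 17 — deliver 0→4: n4:part/t2/[z]
after 18 — deliver 4→0: ·
after 19 — deliver 0→1: n1:part/t2/[z]
after 20 — deliver 1→0: ·
after 21 — crash(2): n2:✗part/t1/[z]
after 22 — propose(0,'z'): n0:coor/t3/[z]
after 23 — deliver 0→3: n3:part/t3/[z]
after 24 — deliver 3→0: ·
after 25 — deliver 0→1: n1:part/t3/[z]
after 26 — deliver 1→0: ·
after 27 — propose(0,'r'): n0:coor/t4/[z]
after 28 — crash(1): n1:✗part/t3/[z]
after 29 — recover(1): n1:part/t3/[z]
after 30 — recover(2): n2:part/t1/[z]
after 31 — deliver 1→2: ·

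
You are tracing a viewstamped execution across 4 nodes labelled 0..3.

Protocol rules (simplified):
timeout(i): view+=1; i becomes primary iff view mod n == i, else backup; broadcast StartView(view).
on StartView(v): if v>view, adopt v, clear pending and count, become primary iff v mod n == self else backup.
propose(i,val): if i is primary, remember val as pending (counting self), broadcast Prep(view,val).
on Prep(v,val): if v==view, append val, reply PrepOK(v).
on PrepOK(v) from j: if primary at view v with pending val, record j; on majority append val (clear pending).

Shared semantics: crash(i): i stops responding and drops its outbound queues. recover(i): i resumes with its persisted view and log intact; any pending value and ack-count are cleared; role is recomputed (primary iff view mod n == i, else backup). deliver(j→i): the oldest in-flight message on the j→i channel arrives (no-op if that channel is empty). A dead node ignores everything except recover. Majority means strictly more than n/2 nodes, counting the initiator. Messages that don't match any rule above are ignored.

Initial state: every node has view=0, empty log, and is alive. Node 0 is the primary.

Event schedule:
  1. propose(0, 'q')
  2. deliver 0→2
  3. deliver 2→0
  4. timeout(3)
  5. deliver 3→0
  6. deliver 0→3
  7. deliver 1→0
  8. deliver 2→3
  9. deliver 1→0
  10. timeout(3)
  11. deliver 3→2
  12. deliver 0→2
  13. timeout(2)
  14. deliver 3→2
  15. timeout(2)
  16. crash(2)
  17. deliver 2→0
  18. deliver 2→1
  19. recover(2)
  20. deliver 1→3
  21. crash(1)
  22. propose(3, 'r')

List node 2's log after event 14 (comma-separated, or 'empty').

q

1. propose(0,'q'):  nop
2. deliver 0→2:  <2:back v0 q>
3. deliver 2→0:  nop
4. timeout(3):  <3:back v1 ->
5. deliver 3→0:  <0:back v1 ->
6. deliver 0→3:  nop
7. deliver 1→0:  nop
8. deliver 2→3:  nop
9. deliver 1→0:  nop
10. timeout(3):  <3:back v2 ->
11. deliver 3→2:  <2:back v1 q>
12. deliver 0→2:  nop
13. timeout(2):  <2:prim v2 q>
14. deliver 3→2:  nop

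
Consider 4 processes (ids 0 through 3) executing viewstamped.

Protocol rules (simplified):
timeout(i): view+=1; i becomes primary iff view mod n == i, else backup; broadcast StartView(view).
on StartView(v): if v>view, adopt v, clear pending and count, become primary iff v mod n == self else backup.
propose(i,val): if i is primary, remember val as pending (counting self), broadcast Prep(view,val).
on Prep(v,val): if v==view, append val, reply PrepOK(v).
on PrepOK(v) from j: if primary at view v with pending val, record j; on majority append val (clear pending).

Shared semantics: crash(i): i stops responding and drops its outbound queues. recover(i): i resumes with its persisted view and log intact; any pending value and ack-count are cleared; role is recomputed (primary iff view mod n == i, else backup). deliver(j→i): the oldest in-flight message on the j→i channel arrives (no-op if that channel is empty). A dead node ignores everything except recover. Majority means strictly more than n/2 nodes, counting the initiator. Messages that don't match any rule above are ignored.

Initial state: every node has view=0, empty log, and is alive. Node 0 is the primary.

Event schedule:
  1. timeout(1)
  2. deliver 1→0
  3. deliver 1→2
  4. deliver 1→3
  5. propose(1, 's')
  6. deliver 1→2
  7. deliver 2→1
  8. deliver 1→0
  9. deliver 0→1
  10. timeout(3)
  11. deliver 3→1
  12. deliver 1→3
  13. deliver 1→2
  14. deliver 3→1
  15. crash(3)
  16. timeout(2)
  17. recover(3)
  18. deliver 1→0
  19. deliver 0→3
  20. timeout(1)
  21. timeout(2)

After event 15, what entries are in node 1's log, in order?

[1] timeout(1) → N1(prim v1 [-])
[2] deliver 1→0 → N0(back v1 [-])
[3] deliver 1→2 → N2(back v1 [-])
[4] deliver 1→3 → N3(back v1 [-])
[5] propose(1,'s') → ∅
[6] deliver 1→2 → N2(back v1 [s])
[7] deliver 2→1 → ∅
[8] deliver 1→0 → N0(back v1 [s])
[9] deliver 0→1 → N1(prim v1 [s])
[10] timeout(3) → N3(back v2 [-])
[11] deliver 3→1 → N1(back v2 [s])
[12] deliver 1→3 → ∅
[13] deliver 1→2 → ∅
[14] deliver 3→1 → ∅
[15] crash(3) → N3(✗back v2 [-])

s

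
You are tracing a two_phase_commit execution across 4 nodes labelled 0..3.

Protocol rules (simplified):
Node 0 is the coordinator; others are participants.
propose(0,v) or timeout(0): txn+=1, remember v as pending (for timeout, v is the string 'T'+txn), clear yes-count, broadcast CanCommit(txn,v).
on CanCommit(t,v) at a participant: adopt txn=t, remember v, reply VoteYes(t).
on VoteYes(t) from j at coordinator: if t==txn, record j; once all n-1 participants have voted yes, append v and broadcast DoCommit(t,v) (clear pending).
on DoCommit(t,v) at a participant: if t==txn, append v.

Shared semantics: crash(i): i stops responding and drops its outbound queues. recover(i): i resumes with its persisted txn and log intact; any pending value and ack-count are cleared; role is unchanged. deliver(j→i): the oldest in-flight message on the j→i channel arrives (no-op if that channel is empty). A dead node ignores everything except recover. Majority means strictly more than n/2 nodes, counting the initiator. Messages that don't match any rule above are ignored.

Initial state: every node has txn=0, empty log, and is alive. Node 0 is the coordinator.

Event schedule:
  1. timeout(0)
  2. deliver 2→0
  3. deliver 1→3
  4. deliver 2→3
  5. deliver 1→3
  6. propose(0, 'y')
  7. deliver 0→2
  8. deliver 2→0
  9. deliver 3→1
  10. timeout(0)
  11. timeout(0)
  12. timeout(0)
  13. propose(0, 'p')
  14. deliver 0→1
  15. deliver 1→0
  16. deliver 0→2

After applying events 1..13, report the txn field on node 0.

6

after 1 — timeout(0): n0:coor/t1/[-]
after 2 — deliver 2→0: ·
after 3 — deliver 1→3: ·
after 4 — deliver 2→3: ·
after 5 — deliver 1→3: ·
after 6 — propose(0,'y'): n0:coor/t2/[-]
after 7 — deliver 0→2: n2:part/t1/[-]
after 8 — deliver 2→0: ·
after 9 — deliver 3→1: ·
after 10 — timeout(0): n0:coor/t3/[-]
after 11 — timeout(0): n0:coor/t4/[-]
after 12 — timeout(0): n0:coor/t5/[-]
after 13 — propose(0,'p'): n0:coor/t6/[-]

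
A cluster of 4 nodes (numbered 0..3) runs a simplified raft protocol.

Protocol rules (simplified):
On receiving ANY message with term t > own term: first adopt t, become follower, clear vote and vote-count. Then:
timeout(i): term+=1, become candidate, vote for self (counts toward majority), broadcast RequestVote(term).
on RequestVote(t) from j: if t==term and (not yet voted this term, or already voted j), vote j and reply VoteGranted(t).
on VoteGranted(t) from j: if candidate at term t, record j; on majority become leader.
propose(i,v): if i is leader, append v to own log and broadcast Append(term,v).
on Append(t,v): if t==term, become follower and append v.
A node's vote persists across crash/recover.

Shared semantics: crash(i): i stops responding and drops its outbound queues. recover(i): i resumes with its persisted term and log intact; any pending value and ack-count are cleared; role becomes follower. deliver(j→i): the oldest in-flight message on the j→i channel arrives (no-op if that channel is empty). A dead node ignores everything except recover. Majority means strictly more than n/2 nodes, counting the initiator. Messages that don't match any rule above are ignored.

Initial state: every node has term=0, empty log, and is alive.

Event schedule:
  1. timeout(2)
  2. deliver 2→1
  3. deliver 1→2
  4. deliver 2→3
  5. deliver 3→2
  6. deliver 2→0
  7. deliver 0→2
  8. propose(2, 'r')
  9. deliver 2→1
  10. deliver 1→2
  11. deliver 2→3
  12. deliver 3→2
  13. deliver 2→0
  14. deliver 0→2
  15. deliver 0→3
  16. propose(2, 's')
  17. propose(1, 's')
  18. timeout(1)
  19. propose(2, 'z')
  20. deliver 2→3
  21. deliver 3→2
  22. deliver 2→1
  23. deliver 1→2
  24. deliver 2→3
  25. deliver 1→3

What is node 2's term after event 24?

2

1. timeout(2):  <2:cand t1 ->
2. deliver 2→1:  <1:foll t1 ->
3. deliver 1→2:  nop
4. deliver 2→3:  <3:foll t1 ->
5. deliver 3→2:  <2:lead t1 ->
6. deliver 2→0:  <0:foll t1 ->
7. deliver 0→2:  nop
8. propose(2,'r'):  <2:lead t1 r>
9. deliver 2→1:  <1:foll t1 r>
10. deliver 1→2:  nop
11. deliver 2→3:  <3:foll t1 r>
12. deliver 3→2:  nop
13. deliver 2→0:  <0:foll t1 r>
14. deliver 0→2:  nop
15. deliver 0→3:  nop
16. propose(2,'s'):  <2:lead t1 r,s>
17. propose(1,'s'):  nop
18. timeout(1):  <1:cand t2 r>
19. propose(2,'z'):  <2:lead t1 r,s,z>
20. deliver 2→3:  <3:foll t1 r,s>
21. deliver 3→2:  nop
22. deliver 2→1:  nop
23. deliver 1→2:  <2:foll t2 r,s,z>
24. deliver 2→3:  <3:foll t1 r,s,z>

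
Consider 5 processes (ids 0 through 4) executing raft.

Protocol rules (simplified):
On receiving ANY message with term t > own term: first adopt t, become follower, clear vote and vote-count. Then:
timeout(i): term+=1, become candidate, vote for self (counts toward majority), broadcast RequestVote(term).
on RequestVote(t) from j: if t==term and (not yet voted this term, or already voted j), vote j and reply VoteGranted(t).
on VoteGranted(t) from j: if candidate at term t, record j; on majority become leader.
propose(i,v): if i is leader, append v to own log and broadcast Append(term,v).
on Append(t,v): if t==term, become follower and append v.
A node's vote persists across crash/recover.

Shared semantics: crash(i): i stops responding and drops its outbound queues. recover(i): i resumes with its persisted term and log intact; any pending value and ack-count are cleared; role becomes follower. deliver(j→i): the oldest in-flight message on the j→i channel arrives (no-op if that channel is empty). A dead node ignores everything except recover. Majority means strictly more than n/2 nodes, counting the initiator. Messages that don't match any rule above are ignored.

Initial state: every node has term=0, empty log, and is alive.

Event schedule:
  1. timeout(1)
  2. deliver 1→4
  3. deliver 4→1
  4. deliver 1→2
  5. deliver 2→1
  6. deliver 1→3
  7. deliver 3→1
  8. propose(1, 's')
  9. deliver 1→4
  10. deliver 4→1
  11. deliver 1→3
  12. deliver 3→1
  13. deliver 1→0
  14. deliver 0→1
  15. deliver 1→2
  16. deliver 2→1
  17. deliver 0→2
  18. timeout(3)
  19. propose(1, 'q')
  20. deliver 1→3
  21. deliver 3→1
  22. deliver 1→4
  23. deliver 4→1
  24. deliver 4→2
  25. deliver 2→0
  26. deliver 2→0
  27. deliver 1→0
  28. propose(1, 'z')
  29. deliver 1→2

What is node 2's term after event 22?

step 1 timeout(1): 1={cand,t=1,log=-}
step 2 deliver 1→4: 4={foll,t=1,log=-}
step 3 deliver 4→1: —
step 4 deliver 1→2: 2={foll,t=1,log=-}
step 5 deliver 2→1: 1={lead,t=1,log=-}
step 6 deliver 1→3: 3={foll,t=1,log=-}
step 7 deliver 3→1: —
step 8 propose(1,'s'): 1={lead,t=1,log=s}
step 9 deliver 1→4: 4={foll,t=1,log=s}
step 10 deliver 4→1: —
step 11 deliver 1→3: 3={foll,t=1,log=s}
step 12 deliver 3→1: —
step 13 deliver 1→0: 0={foll,t=1,log=-}
step 14 deliver 0→1: —
step 15 deliver 1→2: 2={foll,t=1,log=s}
step 16 deliver 2→1: —
step 17 deliver 0→2: —
step 18 timeout(3): 3={cand,t=2,log=s}
step 19 propose(1,'q'): 1={lead,t=1,log=s,q}
step 20 deliver 1→3: —
step 21 deliver 3→1: 1={foll,t=2,log=s,q}
step 22 deliver 1→4: 4={foll,t=1,log=s,q}

1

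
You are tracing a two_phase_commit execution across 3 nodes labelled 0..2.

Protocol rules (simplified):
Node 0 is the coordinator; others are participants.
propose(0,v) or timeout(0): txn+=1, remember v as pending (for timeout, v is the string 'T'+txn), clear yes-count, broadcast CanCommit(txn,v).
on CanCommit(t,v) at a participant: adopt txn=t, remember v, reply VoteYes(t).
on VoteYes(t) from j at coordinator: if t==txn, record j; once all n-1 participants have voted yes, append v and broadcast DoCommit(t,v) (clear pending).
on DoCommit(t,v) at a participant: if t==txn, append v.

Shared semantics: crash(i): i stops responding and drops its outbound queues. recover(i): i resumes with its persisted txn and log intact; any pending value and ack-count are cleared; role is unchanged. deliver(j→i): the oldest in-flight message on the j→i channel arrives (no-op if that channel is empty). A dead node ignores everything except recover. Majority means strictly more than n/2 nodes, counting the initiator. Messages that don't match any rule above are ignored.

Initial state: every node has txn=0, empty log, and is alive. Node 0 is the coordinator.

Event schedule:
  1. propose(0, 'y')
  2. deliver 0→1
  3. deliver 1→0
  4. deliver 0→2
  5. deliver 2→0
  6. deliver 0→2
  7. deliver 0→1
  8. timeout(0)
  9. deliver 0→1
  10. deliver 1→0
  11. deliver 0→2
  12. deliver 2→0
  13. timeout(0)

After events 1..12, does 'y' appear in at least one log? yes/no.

e1 propose(0,'y'): 0[coor,t=1,-]
e2 deliver 0→1: 1[part,t=1,-]
e3 deliver 1→0: ·
e4 deliver 0→2: 2[part,t=1,-]
e5 deliver 2→0: 0[coor,t=1,y]
e6 deliver 0→2: 2[part,t=1,y]
e7 deliver 0→1: 1[part,t=1,y]
e8 timeout(0): 0[coor,t=2,y]
e9 deliver 0→1: 1[part,t=2,y]
e10 deliver 1→0: ·
e11 deliver 0→2: 2[part,t=2,y]
e12 deliver 2→0: 0[coor,t=2,y,T2]

yes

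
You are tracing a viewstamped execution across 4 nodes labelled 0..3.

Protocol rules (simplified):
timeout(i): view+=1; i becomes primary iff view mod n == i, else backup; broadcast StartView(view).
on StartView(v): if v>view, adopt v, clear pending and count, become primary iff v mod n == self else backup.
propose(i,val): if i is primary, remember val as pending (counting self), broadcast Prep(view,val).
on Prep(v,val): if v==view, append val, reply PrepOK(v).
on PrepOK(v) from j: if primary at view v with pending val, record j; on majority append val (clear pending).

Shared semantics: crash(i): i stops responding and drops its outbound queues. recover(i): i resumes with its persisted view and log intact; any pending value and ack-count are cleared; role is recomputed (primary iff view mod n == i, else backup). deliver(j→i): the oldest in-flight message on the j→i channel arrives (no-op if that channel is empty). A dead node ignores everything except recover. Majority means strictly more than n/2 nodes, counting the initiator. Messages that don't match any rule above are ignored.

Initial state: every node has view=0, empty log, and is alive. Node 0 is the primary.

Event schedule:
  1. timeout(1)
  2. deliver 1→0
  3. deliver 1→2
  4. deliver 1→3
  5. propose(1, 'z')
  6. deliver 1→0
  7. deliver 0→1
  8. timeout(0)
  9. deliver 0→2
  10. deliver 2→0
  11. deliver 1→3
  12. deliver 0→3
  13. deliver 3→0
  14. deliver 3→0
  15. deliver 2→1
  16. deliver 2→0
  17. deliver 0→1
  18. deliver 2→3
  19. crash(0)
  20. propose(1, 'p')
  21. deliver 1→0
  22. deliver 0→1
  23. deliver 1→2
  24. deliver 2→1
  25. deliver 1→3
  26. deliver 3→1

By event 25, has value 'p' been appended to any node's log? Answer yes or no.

e1 timeout(1): 1[prim,v=1,-]
e2 deliver 1→0: 0[back,v=1,-]
e3 deliver 1→2: 2[back,v=1,-]
e4 deliver 1→3: 3[back,v=1,-]
e5 propose(1,'z'): ·
e6 deliver 1→0: 0[back,v=1,z]
e7 deliver 0→1: ·
e8 timeout(0): 0[back,v=2,z]
e9 deliver 0→2: 2[prim,v=2,-]
e10 deliver 2→0: ·
e11 deliver 1→3: 3[back,v=1,z]
e12 deliver 0→3: 3[back,v=2,z]
e13 deliver 3→0: ·
e14 deliver 3→0: ·
e15 deliver 2→1: ·
e16 deliver 2→0: ·
e17 deliver 0→1: 1[back,v=2,-]
e18 deliver 2→3: ·
e19 crash(0): 0[✗back,v=2,z]
e20 propose(1,'p'): ·
e21 deliver 1→0: ·
e22 deliver 0→1: ·
e23 deliver 1→2: ·
e24 deliver 2→1: ·
e25 deliver 1→3: ·

no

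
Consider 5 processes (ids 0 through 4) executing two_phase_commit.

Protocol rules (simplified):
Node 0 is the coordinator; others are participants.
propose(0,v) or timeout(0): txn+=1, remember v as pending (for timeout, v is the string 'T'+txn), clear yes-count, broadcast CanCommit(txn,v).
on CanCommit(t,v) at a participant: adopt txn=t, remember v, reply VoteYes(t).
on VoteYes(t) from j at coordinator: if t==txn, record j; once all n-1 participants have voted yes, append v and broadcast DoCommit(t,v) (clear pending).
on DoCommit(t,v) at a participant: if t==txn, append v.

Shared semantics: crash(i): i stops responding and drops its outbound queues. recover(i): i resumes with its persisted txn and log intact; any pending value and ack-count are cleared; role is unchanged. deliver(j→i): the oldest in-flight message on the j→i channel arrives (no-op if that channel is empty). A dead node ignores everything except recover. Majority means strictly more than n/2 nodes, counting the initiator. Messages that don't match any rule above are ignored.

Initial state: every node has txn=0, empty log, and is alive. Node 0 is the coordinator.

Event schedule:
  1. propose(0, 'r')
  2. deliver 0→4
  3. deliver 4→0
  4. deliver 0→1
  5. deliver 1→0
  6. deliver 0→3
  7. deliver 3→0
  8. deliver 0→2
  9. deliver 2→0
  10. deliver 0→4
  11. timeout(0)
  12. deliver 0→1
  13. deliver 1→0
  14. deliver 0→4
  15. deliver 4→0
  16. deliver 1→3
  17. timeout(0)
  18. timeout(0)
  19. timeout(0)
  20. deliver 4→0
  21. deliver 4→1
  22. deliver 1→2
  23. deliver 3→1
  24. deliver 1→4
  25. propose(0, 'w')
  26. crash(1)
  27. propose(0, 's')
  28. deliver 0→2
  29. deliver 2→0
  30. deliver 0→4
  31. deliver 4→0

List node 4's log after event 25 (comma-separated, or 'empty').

r

e1 propose(0,'r'): 0[coor,t=1,-]
e2 deliver 0→4: 4[part,t=1,-]
e3 deliver 4→0: ·
e4 deliver 0→1: 1[part,t=1,-]
e5 deliver 1→0: ·
e6 deliver 0→3: 3[part,t=1,-]
e7 deliver 3→0: ·
e8 deliver 0→2: 2[part,t=1,-]
e9 deliver 2→0: 0[coor,t=1,r]
e10 deliver 0→4: 4[part,t=1,r]
e11 timeout(0): 0[coor,t=2,r]
e12 deliver 0→1: 1[part,t=1,r]
e13 deliver 1→0: ·
e14 deliver 0→4: 4[part,t=2,r]
e15 deliver 4→0: ·
e16 deliver 1→3: ·
e17 timeout(0): 0[coor,t=3,r]
e18 timeout(0): 0[coor,t=4,r]
e19 timeout(0): 0[coor,t=5,r]
e20 deliver 4→0: ·
e21 deliver 4→1: ·
e22 deliver 1→2: ·
e23 deliver 3→1: ·
e24 deliver 1→4: ·
e25 propose(0,'w'): 0[coor,t=6,r]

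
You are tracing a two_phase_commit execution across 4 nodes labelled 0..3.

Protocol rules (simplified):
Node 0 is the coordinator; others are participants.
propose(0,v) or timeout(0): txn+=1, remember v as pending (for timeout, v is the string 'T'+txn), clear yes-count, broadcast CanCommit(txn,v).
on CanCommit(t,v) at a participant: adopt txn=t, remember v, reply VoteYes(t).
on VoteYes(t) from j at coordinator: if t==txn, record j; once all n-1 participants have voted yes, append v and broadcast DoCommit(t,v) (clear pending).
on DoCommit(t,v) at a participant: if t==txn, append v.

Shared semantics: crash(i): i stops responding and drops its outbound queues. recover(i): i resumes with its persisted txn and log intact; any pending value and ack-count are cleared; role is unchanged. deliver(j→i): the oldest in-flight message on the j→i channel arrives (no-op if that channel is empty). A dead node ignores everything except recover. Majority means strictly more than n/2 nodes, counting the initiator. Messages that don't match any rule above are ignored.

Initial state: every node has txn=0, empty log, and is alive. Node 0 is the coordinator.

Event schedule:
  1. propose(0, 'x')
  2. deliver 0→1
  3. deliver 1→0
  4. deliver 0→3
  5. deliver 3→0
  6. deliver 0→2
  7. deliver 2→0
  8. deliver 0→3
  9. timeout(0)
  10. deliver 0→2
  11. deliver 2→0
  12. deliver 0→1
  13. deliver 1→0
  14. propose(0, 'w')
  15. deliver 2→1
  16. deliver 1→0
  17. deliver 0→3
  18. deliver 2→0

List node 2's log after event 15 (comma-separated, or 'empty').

x

after 1 — propose(0,'x'): n0:coor/t1/[-]
after 2 — deliver 0→1: n1:part/t1/[-]
after 3 — deliver 1→0: ·
after 4 — deliver 0→3: n3:part/t1/[-]
after 5 — deliver 3→0: ·
after 6 — deliver 0→2: n2:part/t1/[-]
after 7 — deliver 2→0: n0:coor/t1/[x]
after 8 — deliver 0→3: n3:part/t1/[x]
after 9 — timeout(0): n0:coor/t2/[x]
after 10 — deliver 0→2: n2:part/t1/[x]
after 11 — deliver 2→0: ·
after 12 — deliver 0→1: n1:part/t1/[x]
after 13 — deliver 1→0: ·
after 14 — propose(0,'w'): n0:coor/t3/[x]
after 15 — deliver 2→1: ·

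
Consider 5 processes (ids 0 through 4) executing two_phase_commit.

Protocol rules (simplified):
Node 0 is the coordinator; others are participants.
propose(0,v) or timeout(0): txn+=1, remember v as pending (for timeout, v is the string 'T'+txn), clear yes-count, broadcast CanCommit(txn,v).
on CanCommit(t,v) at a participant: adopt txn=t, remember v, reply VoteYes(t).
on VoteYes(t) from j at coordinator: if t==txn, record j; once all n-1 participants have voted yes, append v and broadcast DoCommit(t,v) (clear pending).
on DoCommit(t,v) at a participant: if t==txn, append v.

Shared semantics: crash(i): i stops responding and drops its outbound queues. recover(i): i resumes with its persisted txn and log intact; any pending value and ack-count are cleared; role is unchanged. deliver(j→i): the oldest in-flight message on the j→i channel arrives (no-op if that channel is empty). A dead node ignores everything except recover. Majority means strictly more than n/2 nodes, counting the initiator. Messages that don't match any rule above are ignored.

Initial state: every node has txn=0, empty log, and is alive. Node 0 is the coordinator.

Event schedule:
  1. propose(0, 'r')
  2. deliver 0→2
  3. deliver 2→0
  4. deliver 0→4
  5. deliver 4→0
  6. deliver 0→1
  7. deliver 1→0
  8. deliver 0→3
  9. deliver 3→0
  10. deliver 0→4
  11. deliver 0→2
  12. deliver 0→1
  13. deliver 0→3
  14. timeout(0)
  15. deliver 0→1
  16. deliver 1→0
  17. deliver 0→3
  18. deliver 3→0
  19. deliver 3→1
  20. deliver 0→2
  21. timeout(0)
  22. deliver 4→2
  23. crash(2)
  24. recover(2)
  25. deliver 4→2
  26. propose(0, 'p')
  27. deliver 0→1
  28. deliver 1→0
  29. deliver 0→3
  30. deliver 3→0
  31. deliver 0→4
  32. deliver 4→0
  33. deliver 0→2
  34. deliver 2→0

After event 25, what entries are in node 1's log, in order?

r

[1] propose(0,'r') → N0(coor t1 [-])
[2] deliver 0→2 → N2(part t1 [-])
[3] deliver 2→0 → ∅
[4] deliver 0→4 → N4(part t1 [-])
[5] deliver 4→0 → ∅
[6] deliver 0→1 → N1(part t1 [-])
[7] deliver 1→0 → ∅
[8] deliver 0→3 → N3(part t1 [-])
[9] deliver 3→0 → N0(coor t1 [r])
[10] deliver 0→4 → N4(part t1 [r])
[11] deliver 0→2 → N2(part t1 [r])
[12] deliver 0→1 → N1(part t1 [r])
[13] deliver 0→3 → N3(part t1 [r])
[14] timeout(0) → N0(coor t2 [r])
[15] deliver 0→1 → N1(part t2 [r])
[16] deliver 1→0 → ∅
[17] deliver 0→3 → N3(part t2 [r])
[18] deliver 3→0 → ∅
[19] deliver 3→1 → ∅
[20] deliver 0→2 → N2(part t2 [r])
[21] timeout(0) → N0(coor t3 [r])
[22] deliver 4→2 → ∅
[23] crash(2) → N2(✗part t2 [r])
[24] recover(2) → N2(part t2 [r])
[25] deliver 4→2 → ∅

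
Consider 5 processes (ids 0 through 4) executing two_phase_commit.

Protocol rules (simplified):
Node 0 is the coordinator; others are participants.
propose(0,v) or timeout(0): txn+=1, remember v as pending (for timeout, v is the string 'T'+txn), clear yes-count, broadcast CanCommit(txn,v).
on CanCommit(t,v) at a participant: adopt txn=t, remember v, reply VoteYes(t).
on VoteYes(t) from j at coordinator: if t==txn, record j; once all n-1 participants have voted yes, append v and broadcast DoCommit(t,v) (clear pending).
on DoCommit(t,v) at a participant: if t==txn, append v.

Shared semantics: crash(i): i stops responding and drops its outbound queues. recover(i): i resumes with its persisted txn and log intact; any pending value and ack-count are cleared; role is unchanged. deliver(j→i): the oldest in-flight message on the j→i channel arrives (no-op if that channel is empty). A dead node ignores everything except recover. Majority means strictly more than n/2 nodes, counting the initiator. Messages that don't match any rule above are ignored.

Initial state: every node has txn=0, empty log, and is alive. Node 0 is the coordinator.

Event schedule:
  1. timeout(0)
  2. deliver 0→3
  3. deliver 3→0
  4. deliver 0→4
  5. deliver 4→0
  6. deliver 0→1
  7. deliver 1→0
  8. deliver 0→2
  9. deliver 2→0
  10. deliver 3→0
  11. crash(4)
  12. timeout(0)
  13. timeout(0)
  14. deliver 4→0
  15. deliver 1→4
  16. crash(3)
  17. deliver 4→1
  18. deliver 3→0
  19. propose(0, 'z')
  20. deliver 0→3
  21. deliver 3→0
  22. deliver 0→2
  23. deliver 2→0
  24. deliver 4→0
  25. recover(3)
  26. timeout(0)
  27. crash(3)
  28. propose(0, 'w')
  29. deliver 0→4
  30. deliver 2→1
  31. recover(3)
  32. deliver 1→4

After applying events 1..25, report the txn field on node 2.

step 1 timeout(0): 0={coor,t=1,log=-}
step 2 deliver 0→3: 3={part,t=1,log=-}
step 3 deliver 3→0: —
step 4 deliver 0→4: 4={part,t=1,log=-}
step 5 deliver 4→0: —
step 6 deliver 0→1: 1={part,t=1,log=-}
step 7 deliver 1→0: —
step 8 deliver 0→2: 2={part,t=1,log=-}
step 9 deliver 2→0: 0={coor,t=1,log=T1}
step 10 deliver 3→0: —
step 11 crash(4): 4={✗part,t=1,log=-}
step 12 timeout(0): 0={coor,t=2,log=T1}
step 13 timeout(0): 0={coor,t=3,log=T1}
step 14 deliver 4→0: —
step 15 deliver 1→4: —
step 16 crash(3): 3={✗part,t=1,log=-}
step 17 deliver 4→1: —
step 18 deliver 3→0: —
step 19 propose(0,'z'): 0={coor,t=4,log=T1}
step 20 deliver 0→3: —
step 21 deliver 3→0: —
step 22 deliver 0→2: 2={part,t=1,log=T1}
step 23 deliver 2→0: —
step 24 deliver 4→0: —
step 25 recover(3): 3={part,t=1,log=-}

1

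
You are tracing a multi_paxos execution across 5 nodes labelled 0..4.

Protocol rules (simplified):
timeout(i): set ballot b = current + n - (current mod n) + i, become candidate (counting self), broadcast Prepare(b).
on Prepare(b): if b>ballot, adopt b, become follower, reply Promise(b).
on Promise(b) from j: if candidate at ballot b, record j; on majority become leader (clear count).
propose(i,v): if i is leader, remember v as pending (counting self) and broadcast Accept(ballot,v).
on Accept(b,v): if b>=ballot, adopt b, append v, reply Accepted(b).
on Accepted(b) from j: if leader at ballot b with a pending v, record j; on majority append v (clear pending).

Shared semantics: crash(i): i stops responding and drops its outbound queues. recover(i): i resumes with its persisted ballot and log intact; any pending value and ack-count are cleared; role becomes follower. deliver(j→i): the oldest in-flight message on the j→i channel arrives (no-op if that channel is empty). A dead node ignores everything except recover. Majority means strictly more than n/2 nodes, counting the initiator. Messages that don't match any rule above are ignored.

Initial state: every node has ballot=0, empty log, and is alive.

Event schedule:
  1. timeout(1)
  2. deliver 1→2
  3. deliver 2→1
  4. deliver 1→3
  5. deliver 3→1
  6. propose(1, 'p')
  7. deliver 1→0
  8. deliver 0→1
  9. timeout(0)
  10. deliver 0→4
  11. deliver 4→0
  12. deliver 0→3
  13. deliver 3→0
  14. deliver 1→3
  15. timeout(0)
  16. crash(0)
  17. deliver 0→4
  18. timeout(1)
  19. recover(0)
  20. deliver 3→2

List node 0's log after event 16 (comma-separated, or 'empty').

empty

after 1 — timeout(1): n1:cand/b6/[-]
after 2 — deliver 1→2: n2:foll/b6/[-]
after 3 — deliver 2→1: ·
after 4 — deliver 1→3: n3:foll/b6/[-]
after 5 — deliver 3→1: n1:lead/b6/[-]
after 6 — propose(1,'p'): ·
after 7 — deliver 1→0: n0:foll/b6/[-]
after 8 — deliver 0→1: ·
after 9 — timeout(0): n0:cand/b10/[-]
after 10 — deliver 0→4: n4:foll/b10/[-]
after 11 — deliver 4→0: ·
after 12 — deliver 0→3: n3:foll/b10/[-]
after 13 — deliver 3→0: n0:lead/b10/[-]
after 14 — deliver 1→3: ·
after 15 — timeout(0): n0:cand/b15/[-]
after 16 — crash(0): n0:✗cand/b15/[-]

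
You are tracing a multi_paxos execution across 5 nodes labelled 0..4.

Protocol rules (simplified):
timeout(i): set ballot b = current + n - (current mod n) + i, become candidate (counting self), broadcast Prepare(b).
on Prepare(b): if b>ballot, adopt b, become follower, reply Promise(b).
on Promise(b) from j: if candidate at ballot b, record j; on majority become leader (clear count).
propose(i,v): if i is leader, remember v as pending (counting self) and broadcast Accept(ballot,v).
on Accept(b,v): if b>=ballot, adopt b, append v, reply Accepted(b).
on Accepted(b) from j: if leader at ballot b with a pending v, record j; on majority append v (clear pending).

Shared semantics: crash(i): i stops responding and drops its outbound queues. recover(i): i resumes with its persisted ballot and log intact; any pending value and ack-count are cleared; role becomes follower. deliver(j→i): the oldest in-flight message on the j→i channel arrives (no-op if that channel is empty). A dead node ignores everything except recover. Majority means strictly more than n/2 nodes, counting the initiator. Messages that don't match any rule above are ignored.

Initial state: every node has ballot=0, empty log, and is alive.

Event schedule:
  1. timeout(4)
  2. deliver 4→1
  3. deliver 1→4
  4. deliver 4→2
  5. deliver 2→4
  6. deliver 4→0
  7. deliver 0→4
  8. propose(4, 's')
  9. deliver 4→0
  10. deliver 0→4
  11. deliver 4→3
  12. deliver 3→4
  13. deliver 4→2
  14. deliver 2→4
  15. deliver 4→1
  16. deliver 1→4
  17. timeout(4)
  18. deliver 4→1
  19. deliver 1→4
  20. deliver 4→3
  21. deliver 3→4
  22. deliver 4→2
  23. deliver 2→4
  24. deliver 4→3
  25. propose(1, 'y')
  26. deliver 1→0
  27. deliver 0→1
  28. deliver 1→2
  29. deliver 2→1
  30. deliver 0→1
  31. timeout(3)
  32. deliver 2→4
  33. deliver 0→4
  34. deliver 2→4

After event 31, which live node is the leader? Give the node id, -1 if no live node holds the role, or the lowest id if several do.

4

after 1 — timeout(4): n4:cand/b9/[-]
after 2 — deliver 4→1: n1:foll/b9/[-]
after 3 — deliver 1→4: ·
after 4 — deliver 4→2: n2:foll/b9/[-]
after 5 — deliver 2→4: n4:lead/b9/[-]
after 6 — deliver 4→0: n0:foll/b9/[-]
after 7 — deliver 0→4: ·
after 8 — propose(4,'s'): ·
after 9 — deliver 4→0: n0:foll/b9/[s]
after 10 — deliver 0→4: ·
after 11 — deliver 4→3: n3:foll/b9/[-]
after 12 — deliver 3→4: ·
after 13 — deliver 4→2: n2:foll/b9/[s]
after 14 — deliver 2→4: n4:lead/b9/[s]
after 15 — deliver 4→1: n1:foll/b9/[s]
after 16 — deliver 1→4: ·
after 17 — timeout(4): n4:cand/b14/[s]
after 18 — deliver 4→1: n1:foll/b14/[s]
after 19 — deliver 1→4: ·
after 20 — deliver 4→3: n3:foll/b9/[s]
after 21 — deliver 3→4: ·
after 22 — deliver 4→2: n2:foll/b14/[s]
after 23 — deliver 2→4: n4:lead/b14/[s]
after 24 — deliver 4→3: n3:foll/b14/[s]
after 25 — propose(1,'y'): ·
after 26 — deliver 1→0: ·
after 27 — deliver 0→1: ·
after 28 — deliver 1→2: ·
after 29 — deliver 2→1: ·
after 30 — deliver 0→1: ·
after 31 — timeout(3): n3:cand/b18/[s]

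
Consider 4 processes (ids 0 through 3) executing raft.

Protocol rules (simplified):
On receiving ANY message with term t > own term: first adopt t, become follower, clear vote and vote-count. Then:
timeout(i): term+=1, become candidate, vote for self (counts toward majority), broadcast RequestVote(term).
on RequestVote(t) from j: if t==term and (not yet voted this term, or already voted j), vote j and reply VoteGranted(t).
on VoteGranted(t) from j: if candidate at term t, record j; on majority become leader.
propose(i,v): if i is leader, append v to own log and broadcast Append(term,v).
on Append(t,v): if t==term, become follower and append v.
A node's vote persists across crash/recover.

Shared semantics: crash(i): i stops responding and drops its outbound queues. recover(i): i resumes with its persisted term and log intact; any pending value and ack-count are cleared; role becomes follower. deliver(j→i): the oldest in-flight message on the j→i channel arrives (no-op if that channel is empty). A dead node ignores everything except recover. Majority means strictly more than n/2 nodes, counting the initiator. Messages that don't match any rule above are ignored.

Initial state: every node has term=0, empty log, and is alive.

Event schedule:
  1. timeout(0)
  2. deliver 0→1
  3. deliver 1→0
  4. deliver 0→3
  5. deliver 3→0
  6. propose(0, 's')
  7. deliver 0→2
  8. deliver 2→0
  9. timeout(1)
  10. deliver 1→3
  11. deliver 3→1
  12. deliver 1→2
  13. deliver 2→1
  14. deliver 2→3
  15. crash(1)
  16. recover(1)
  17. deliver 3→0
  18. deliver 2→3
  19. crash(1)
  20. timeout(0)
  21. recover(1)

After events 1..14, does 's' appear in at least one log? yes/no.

e1 timeout(0): 0[cand,t=1,-]
e2 deliver 0→1: 1[foll,t=1,-]
e3 deliver 1→0: ·
e4 deliver 0→3: 3[foll,t=1,-]
e5 deliver 3→0: 0[lead,t=1,-]
e6 propose(0,'s'): 0[lead,t=1,s]
e7 deliver 0→2: 2[foll,t=1,-]
e8 deliver 2→0: ·
e9 timeout(1): 1[cand,t=2,-]
e10 deliver 1→3: 3[foll,t=2,-]
e11 deliver 3→1: ·
e12 deliver 1→2: 2[foll,t=2,-]
e13 deliver 2→1: 1[lead,t=2,-]
e14 deliver 2→3: ·

yes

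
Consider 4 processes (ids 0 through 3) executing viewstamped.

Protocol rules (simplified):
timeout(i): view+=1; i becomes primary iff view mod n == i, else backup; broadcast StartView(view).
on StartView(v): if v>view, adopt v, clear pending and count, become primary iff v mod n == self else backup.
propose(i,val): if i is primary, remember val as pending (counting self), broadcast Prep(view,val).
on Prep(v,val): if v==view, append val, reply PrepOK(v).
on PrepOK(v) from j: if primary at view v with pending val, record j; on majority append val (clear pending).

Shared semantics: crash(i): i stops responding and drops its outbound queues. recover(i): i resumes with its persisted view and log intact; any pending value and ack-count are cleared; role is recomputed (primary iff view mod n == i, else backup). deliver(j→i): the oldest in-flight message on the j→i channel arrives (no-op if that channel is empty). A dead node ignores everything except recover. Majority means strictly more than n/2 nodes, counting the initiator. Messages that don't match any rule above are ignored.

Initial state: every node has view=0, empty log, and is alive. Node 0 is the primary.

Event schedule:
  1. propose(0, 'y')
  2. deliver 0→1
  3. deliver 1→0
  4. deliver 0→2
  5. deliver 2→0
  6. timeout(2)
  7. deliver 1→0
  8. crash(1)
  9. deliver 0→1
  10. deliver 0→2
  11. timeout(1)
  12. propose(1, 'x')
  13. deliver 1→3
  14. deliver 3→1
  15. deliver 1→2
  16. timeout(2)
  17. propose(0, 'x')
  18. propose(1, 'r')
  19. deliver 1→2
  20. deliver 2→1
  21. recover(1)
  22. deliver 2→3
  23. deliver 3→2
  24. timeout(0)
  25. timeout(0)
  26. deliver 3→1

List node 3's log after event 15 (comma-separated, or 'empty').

empty

step 1 propose(0,'y'): —
step 2 deliver 0→1: 1={back,v=0,log=y}
step 3 deliver 1→0: —
step 4 deliver 0→2: 2={back,v=0,log=y}
step 5 deliver 2→0: 0={prim,v=0,log=y}
step 6 timeout(2): 2={back,v=1,log=y}
step 7 deliver 1→0: —
step 8 crash(1): 1={✗back,v=0,log=y}
step 9 deliver 0→1: —
step 10 deliver 0→2: —
step 11 timeout(1): —
step 12 propose(1,'x'): —
step 13 deliver 1→3: —
step 14 deliver 3→1: —
step 15 deliver 1→2: —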